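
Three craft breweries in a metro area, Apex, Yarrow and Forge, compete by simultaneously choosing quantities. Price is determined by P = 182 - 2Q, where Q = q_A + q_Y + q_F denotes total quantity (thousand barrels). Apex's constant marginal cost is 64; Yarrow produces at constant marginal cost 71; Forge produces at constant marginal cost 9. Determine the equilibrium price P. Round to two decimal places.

Apex's profit: π_A = (182 - 2Q)q_A - (64q_A). Setting ∂π_A/∂q_A = 0: 118 - 4q_A - 2(q_Y + q_F) = 0.
Yarrow's first-order condition: 111 - 4q_Y - 2(q_A + q_F) = 0.
Forge's first-order condition: 173 - 4q_F - 2(q_A + q_Y) = 0.
Adding the 3 conditions: 402 − 4Q − 4Q = 0, i.e. Q = 201/4.
Back-substituting: q_A = (118 − 201/2)/2 = 35/4, q_Y = (111 − 201/2)/2 = 21/4, q_F = (173 − 201/2)/2 = 145/4.
Total output Q = 201/4, so price P = 182 - 2·(201/4) = 163/2.

81.50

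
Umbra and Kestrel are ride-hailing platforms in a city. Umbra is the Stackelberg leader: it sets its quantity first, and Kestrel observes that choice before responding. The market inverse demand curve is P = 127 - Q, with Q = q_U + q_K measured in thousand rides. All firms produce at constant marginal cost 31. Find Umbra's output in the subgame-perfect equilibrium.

48

Solve by backward induction. Given q_U, the follower Kestrel maximises π_K = (127 - q_U - q_K)q_K - 31q_K.
∂π_K/∂q_K = 96 - q_U - 2q_K = 0 gives the reaction function q_K = (96 - q_U)/2.
The leader anticipates this reaction. Substituting into P = 127 - Q gives P = 79 - (1/2)q_U, so π_U = (79 - (1/2)q_U)q_U - 31q_U.
The leader's first-order condition 48 - q_U = 0 yields q_U = 48.
Then q_K = (96 - 48)/2 = 24.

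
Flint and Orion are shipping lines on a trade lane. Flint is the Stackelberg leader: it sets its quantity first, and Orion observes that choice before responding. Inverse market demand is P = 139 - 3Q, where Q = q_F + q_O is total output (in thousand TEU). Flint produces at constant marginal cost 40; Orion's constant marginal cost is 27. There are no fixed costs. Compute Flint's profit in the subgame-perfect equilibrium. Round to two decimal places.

308.17

Solve by backward induction. Given q_F, the follower Orion maximises π_O = (139 - 3q_F - 3q_O)q_O - 27q_O.
Setting the follower's marginal profit to zero, 112 - 3q_F - 6q_O = 0, i.e. q_O = (112 - 3q_F)/6.
The leader anticipates this reaction. Substituting into P = 139 - 3Q gives P = 83 - (3/2)q_F, so π_F = (83 - (3/2)q_F)q_F - 40q_F.
Maximising: ∂π_F/∂q_F = 43 - 3q_F = 0, giving q_F = 43/3.
Then q_O = (112 - 3·(43/3))/6 = 23/2.
Price P = 139 - 3·(155/6) = 123/2.
Flint's profit: (123/2 - 40)·(43/3) = 1849/6.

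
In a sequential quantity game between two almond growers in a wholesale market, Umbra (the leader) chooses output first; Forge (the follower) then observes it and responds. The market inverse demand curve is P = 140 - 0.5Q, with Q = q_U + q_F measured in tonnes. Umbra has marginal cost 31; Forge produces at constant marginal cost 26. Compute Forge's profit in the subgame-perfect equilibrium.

Solve by backward induction. Given q_U, the follower Forge maximises π_F = (140 - (1/2)q_U - (1/2)q_F)q_F - 26q_F.
Setting the follower's marginal profit to zero, 114 - (1/2)q_U - q_F = 0, i.e. q_F = (114 - (1/2)q_U).
Umbra substitutes q_F(q_U) into its own profit: π_U = q_U(140 - (1/2)q_U - (114 - (1/2)q_U)/2) - 31q_U = (83 - (1/4)q_U)q_U - 31q_U.
The leader's first-order condition 52 - (1/2)q_U = 0 yields q_U = 104.
Then q_F = (114 - (1/2)·104) = 62.
Price P = 140 - (1/2)·166 = 57.
Forge's profit: (57 - 26)·62 = 1922.

1922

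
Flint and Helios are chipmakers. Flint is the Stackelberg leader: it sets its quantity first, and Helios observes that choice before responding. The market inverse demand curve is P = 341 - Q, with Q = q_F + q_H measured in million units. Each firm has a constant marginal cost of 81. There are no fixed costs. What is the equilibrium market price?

Solve by backward induction. Given q_F, the follower Helios maximises π_H = (341 - q_F - q_H)q_H - 81q_H.
Follower FOC: 260 - q_F - 2q_H = 0, so q_H(q_F) = (260 - q_F)/2.
Flint substitutes q_H(q_F) into its own profit: π_F = q_F(341 - q_F - (260 - q_F)/2) - 81q_F = (211 - (1/2)q_F)q_F - 81q_F.
Maximising: ∂π_F/∂q_F = 130 - q_F = 0, giving q_F = 130.
Then q_H = (260 - 130)/2 = 65.
Total output Q = 195, so price P = 341 - 195 = 146.

146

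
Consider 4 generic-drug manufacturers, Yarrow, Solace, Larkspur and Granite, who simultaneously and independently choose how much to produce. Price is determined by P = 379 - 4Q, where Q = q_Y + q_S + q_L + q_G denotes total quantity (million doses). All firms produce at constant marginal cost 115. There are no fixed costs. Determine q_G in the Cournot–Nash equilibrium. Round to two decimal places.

13.20

A representative firm's profit is π_i = q_i(379 - 4Q) - 115q_i.
Setting ∂π_i/∂q_i = 0 with rivals' quantities fixed: 264 - 8q_i - 4·Σ_{j≠i} q_j = 0.
By symmetry each firm produces the same amount; substituting Σ_{j≠i} q_j = 3q_i yields q_i = 264/20 = 66/5.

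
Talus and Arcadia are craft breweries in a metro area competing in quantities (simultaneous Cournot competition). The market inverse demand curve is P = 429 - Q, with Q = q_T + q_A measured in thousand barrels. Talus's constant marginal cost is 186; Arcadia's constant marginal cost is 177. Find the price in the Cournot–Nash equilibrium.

264

Talus's profit: π_T = (429 - Q)q_T - (186q_T). Setting ∂π_T/∂q_T = 0: 243 - 2q_T - (q_A) = 0.
Arcadia's first-order condition: 252 - 2q_A - (q_T) = 0.
So q_T = (243 - q_A)/2 and q_A = (252 - q_T)/2.
Substituting one into the other gives q_T = 78 and q_A = 87.
Total output Q = 165, so price P = 429 - 165 = 264.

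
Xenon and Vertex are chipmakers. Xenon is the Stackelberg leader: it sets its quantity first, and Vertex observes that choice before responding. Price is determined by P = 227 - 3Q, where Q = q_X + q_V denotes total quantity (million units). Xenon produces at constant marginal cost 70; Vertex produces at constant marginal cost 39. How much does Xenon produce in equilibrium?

21

Solve by backward induction. Given q_X, the follower Vertex maximises π_V = (227 - 3q_X - 3q_V)q_V - 39q_V.
Follower FOC: 188 - 3q_X - 6q_V = 0, so q_V(q_X) = (188 - 3q_X)/6.
Xenon substitutes q_V(q_X) into its own profit: π_X = q_X(227 - 3q_X - (188 - 3q_X)/2) - 70q_X = (133 - (3/2)q_X)q_X - 70q_X.
Maximising: ∂π_X/∂q_X = 63 - 3q_X = 0, giving q_X = 21.
Then q_V = (188 - 3·21)/6 = 125/6.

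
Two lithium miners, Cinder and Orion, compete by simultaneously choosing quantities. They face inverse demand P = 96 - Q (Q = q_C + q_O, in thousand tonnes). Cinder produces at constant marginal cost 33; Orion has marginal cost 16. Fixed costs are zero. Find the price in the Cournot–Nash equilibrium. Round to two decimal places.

Cinder's profit: π_C = (96 - Q)q_C - (33q_C). Setting ∂π_C/∂q_C = 0: 63 - 2q_C - (q_O) = 0.
Orion's first-order condition: 80 - 2q_O - (q_C) = 0.
Rearranging gives the reaction functions q_C = (63 - q_O)/2 and q_O = (80 - q_C)/2.
Substituting one into the other gives q_C = 46/3 and q_O = 97/3.
Total output Q = 143/3, so price P = 96 - 143/3 = 145/3.

48.33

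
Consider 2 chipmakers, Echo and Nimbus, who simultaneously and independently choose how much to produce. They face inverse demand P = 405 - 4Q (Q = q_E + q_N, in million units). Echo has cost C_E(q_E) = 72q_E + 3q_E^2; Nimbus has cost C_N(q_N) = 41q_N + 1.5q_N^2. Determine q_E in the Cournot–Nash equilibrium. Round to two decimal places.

15.99

Echo's profit: π_E = (405 - 4Q)q_E - (72q_E + 3q_E²). Setting ∂π_E/∂q_E = 0: 333 - 14q_E - 4(q_N) = 0.
Nimbus's profit: π_N = (405 - 4Q)q_N - (41q_N + (3/2)q_N²). Setting ∂π_N/∂q_N = 0: 364 - 11q_N - 4(q_E) = 0.
Rearranging gives the reaction functions q_E = (333 - 4q_N)/14 and q_N = (364 - 4q_E)/11.
Solving the pair: q_E = 15.9928, q_N = 1882/69.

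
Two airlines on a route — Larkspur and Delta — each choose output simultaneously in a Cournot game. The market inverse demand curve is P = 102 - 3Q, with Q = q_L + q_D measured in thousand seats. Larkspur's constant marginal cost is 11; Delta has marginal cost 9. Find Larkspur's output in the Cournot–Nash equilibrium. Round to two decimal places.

9.89

Larkspur's profit: π_L = (102 - 3Q)q_L - (11q_L). Setting ∂π_L/∂q_L = 0: 91 - 6q_L - 3(q_D) = 0.
Delta's profit: π_D = (102 - 3Q)q_D - (9q_D). Setting ∂π_D/∂q_D = 0: 93 - 6q_D - 3(q_L) = 0.
Rearranging gives the reaction functions q_L = (91 - 3q_D)/6 and q_D = (93 - 3q_L)/6.
Solving the pair: q_L = 89/9, q_D = 95/9.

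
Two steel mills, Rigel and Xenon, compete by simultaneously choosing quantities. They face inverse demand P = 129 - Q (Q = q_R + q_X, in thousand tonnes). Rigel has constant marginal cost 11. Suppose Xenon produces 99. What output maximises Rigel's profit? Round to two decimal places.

9.50

With the rival's output fixed at 99, Rigel's profit is π_R = (129 - 99 - q_R)q_R - (11q_R) = (30 - q_R)q_R - (11q_R).
∂π_R/∂q_R = 19 - 2q_R = 0, so q_R = 19/2.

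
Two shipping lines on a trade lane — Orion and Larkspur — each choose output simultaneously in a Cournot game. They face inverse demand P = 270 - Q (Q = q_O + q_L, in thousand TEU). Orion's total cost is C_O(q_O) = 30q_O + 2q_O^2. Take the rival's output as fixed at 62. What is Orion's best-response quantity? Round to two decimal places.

With the rival's output fixed at 62, Orion's profit is π_O = (270 - 62 - q_O)q_O - (30q_O + 2q_O²) = (208 - q_O)q_O - (30q_O + 2q_O²).
∂π_O/∂q_O = 178 - 6q_O = 0, so q_O = 89/3.

29.67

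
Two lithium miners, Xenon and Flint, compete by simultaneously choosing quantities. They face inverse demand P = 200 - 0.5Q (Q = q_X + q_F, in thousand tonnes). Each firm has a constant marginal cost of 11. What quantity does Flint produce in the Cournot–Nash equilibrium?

126

Each firm earns π_i = (200 - 0.5Q)q_i - 11q_i.
First-order condition (treating rivals' output as given): 189 - q_i - (1/2)q_j = 0.
With identical firms every q_j equals q_i, so q_j = q_i and 189 = (3/2)q_i, giving q_i = 126.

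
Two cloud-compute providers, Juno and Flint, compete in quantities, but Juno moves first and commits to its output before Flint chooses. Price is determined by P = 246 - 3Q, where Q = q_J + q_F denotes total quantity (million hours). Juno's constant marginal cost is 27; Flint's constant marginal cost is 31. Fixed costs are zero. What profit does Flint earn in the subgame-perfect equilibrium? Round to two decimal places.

892.69

The follower Flint best-responds to any q_J: π_F = (246 - 3Q)q_F - 31q_F.
Setting the follower's marginal profit to zero, 215 - 3q_J - 6q_F = 0, i.e. q_F = (215 - 3q_J)/6.
The leader anticipates this reaction. Substituting into P = 246 - 3Q gives P = 277/2 - (3/2)q_J, so π_J = (277/2 - (3/2)q_J)q_J - 27q_J.
Leader FOC: 223/2 - 3q_J = 0, so q_J = 223/6.
Then q_F = (215 - 3·(223/6))/6 = 69/4.
Price P = 246 - 3·(653/12) = 331/4.
Flint's profit: (331/4 - 31)·(69/4) = 892.6875.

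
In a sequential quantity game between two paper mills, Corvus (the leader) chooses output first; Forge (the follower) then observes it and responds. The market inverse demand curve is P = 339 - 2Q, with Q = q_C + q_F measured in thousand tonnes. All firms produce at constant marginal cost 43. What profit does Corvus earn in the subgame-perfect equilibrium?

5476

Solve by backward induction. Given q_C, the follower Forge maximises π_F = (339 - 2q_C - 2q_F)q_F - 43q_F.
∂π_F/∂q_F = 296 - 2q_C - 4q_F = 0 gives the reaction function q_F = (296 - 2q_C)/4.
Corvus substitutes q_F(q_C) into its own profit: π_C = q_C(339 - 2q_C - (296 - 2q_C)/2) - 43q_C = (191 - q_C)q_C - 43q_C.
The leader's first-order condition 148 - 2q_C = 0 yields q_C = 74.
Then q_F = (296 - 2·74)/4 = 37.
Price P = 339 - 2·111 = 117.
Corvus's profit: (117 - 43)·74 = 5476.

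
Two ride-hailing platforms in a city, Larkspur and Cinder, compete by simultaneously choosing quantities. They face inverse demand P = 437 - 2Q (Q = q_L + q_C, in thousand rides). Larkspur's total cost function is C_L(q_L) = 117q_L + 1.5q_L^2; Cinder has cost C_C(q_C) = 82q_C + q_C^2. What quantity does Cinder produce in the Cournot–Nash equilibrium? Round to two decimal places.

Larkspur's profit: π_L = (437 - 2Q)q_L - (117q_L + (3/2)q_L²). Setting ∂π_L/∂q_L = 0: 320 - 7q_L - 2(q_C) = 0.
Cinder's first-order condition: 355 - 6q_C - 2(q_L) = 0.
So q_L = (320 - 2q_C)/7 and q_C = (355 - 2q_L)/6.
Substituting one into the other gives q_L = 605/19 and q_C = 1845/38.

48.55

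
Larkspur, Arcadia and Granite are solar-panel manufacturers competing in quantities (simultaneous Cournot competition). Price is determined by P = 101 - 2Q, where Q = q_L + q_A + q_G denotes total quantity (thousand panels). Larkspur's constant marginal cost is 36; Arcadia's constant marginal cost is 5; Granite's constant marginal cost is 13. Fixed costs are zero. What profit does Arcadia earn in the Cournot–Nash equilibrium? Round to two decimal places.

Larkspur's profit: π_L = (101 - 2Q)q_L - (36q_L). Setting ∂π_L/∂q_L = 0: 65 - 4q_L - 2(q_A + q_G) = 0.
Arcadia's profit: π_A = (101 - 2Q)q_A - (5q_A). Setting ∂π_A/∂q_A = 0: 96 - 4q_A - 2(q_L + q_G) = 0.
Granite's first-order condition: 88 - 4q_G - 2(q_L + q_A) = 0.
Summing all 3 equations gives 249 − 8Q = 0, hence Q = 249/8.
Back-substituting: q_L = (65 − 249/4)/2 = 11/8, q_A = (96 − 249/4)/2 = 135/8, q_G = (88 − 249/4)/2 = 103/8.
Price P = 101 - 2·(249/8) = 155/4.
Arcadia's profit: (155/4 - 5)·(135/8) = 569.5313.

569.53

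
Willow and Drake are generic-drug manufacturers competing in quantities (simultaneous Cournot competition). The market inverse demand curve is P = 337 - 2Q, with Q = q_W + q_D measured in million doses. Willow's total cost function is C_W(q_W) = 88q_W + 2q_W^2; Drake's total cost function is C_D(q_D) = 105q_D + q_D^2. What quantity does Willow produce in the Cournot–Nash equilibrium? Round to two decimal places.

Willow's profit: π_W = (337 - 2Q)q_W - (88q_W + 2q_W²). Setting ∂π_W/∂q_W = 0: 249 - 8q_W - 2(q_D) = 0.
Drake's profit: π_D = (337 - 2Q)q_D - (105q_D + q_D²). Setting ∂π_D/∂q_D = 0: 232 - 6q_D - 2(q_W) = 0.
So q_W = (249 - 2q_D)/8 and q_D = (232 - 2q_W)/6.
Substituting one into the other gives q_W = 515/22 and q_D = 679/22.

23.41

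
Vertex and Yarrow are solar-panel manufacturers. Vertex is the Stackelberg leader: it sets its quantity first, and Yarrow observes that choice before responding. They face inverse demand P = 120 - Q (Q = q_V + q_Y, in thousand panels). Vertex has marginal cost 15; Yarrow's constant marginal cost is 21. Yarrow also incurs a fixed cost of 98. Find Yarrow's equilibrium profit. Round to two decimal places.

375.06

The follower Yarrow best-responds to any q_V: π_Y = (120 - Q)q_Y - 21q_Y.
Setting the follower's marginal profit to zero, 99 - q_V - 2q_Y = 0, i.e. q_Y = (99 - q_V)/2.
The leader anticipates this reaction. Substituting into P = 120 - Q gives P = 141/2 - (1/2)q_V, so π_V = (141/2 - (1/2)q_V)q_V - 15q_V.
The leader's first-order condition 111/2 - q_V = 0 yields q_V = 111/2.
Then q_Y = (99 - 111/2)/2 = 87/4.
Price P = 120 - 309/4 = 171/4.
Yarrow's profit: (171/4 - 21)·(87/4) - 98 = 375.0625.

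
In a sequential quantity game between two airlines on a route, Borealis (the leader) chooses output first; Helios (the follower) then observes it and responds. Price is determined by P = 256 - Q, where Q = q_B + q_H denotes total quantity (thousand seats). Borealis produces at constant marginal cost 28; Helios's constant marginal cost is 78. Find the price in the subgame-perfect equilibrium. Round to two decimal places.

97.50

Solve by backward induction. Given q_B, the follower Helios maximises π_H = (256 - q_B - q_H)q_H - 78q_H.
Follower FOC: 178 - q_B - 2q_H = 0, so q_H(q_B) = (178 - q_B)/2.
Borealis substitutes q_H(q_B) into its own profit: π_B = q_B(256 - q_B - (178 - q_B)/2) - 28q_B = (167 - (1/2)q_B)q_B - 28q_B.
Maximising: ∂π_B/∂q_B = 139 - q_B = 0, giving q_B = 139.
Then q_H = (178 - 139)/2 = 39/2.
Total output Q = 317/2, so price P = 256 - 317/2 = 195/2.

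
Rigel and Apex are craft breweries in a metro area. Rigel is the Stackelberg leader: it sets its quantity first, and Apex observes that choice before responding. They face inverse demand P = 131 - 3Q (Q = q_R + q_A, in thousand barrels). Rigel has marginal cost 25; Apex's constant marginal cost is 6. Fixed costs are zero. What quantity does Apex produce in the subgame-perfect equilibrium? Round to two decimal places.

13.58

Solve by backward induction. Given q_R, the follower Apex maximises π_A = (131 - 3q_R - 3q_A)q_A - 6q_A.
∂π_A/∂q_A = 125 - 3q_R - 6q_A = 0 gives the reaction function q_A = (125 - 3q_R)/6.
Rigel substitutes q_A(q_R) into its own profit: π_R = q_R(131 - 3q_R - (125 - 3q_R)/2) - 25q_R = (137/2 - (3/2)q_R)q_R - 25q_R.
The leader's first-order condition 87/2 - 3q_R = 0 yields q_R = 29/2.
Then q_A = (125 - 3·(29/2))/6 = 163/12.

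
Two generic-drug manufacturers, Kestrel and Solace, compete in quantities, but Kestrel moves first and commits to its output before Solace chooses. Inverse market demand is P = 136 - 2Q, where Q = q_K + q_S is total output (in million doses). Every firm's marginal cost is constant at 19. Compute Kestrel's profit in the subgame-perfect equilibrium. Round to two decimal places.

855.56

The follower Solace best-responds to any q_K: π_S = (136 - 2Q)q_S - 19q_S.
∂π_S/∂q_S = 117 - 2q_K - 4q_S = 0 gives the reaction function q_S = (117 - 2q_K)/4.
Kestrel substitutes q_S(q_K) into its own profit: π_K = q_K(136 - 2q_K - (117 - 2q_K)/2) - 19q_K = (155/2 - q_K)q_K - 19q_K.
Leader FOC: 117/2 - 2q_K = 0, so q_K = 117/4.
Then q_S = (117 - 2·(117/4))/4 = 117/8.
Price P = 136 - 2·(351/8) = 193/4.
Kestrel's profit: (193/4 - 19)·(117/4) = 855.5625.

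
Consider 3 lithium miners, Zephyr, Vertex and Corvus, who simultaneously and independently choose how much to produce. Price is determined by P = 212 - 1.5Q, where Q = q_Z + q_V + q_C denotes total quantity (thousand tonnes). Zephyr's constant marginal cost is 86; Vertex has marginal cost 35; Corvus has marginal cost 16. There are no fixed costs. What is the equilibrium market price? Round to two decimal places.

Zephyr's profit: π_Z = (212 - 1.5Q)q_Z - (86q_Z). Setting ∂π_Z/∂q_Z = 0: 126 - 3q_Z - (3/2)(q_V + q_C) = 0.
Vertex's profit: π_V = (212 - 1.5Q)q_V - (35q_V). Setting ∂π_V/∂q_V = 0: 177 - 3q_V - (3/2)(q_Z + q_C) = 0.
Corvus's first-order condition: 196 - 3q_C - (3/2)(q_Z + q_V) = 0.
Adding the 3 first-order conditions: 499 − 6Q = 0, so Q = 499/6.
Back-substituting: q_Z = (126 − 499/4)/(3/2) = 5/6, q_V = (177 − 499/4)/(3/2) = 209/6, q_C = (196 − 499/4)/(3/2) = 95/2.
Total output Q = 499/6, so price P = 212 - (3/2)·(499/6) = 349/4.

87.25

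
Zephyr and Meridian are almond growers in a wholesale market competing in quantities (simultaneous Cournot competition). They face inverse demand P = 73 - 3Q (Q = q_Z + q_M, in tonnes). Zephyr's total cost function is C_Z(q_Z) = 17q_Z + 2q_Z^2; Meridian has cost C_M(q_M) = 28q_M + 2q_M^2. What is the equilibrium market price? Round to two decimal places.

Zephyr's profit: π_Z = (73 - 3Q)q_Z - (17q_Z + 2q_Z²). Setting ∂π_Z/∂q_Z = 0: 56 - 10q_Z - 3(q_M) = 0.
Meridian's first-order condition: 45 - 10q_M - 3(q_Z) = 0.
Rearranging gives the reaction functions q_Z = (56 - 3q_M)/10 and q_M = (45 - 3q_Z)/10.
Substituting one into the other gives q_Z = 425/91 and q_M = 282/91.
Total output Q = 101/13, so price P = 73 - 3·(101/13) = 646/13.

49.69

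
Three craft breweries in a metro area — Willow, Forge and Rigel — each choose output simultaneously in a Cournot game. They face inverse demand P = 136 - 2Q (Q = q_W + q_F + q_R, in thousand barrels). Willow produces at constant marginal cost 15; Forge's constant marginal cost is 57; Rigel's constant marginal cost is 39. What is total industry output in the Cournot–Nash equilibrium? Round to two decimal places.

37.13

Willow's profit: π_W = (136 - 2Q)q_W - (15q_W). Setting ∂π_W/∂q_W = 0: 121 - 4q_W - 2(q_F + q_R) = 0.
Forge's first-order condition: 79 - 4q_F - 2(q_W + q_R) = 0.
Rigel's first-order condition: 97 - 4q_R - 2(q_W + q_F) = 0.
Adding the 3 conditions: 297 − 4Q − 4Q = 0, i.e. Q = 297/8.
Back-substituting: q_W = (121 − 297/4)/2 = 187/8, q_F = (79 − 297/4)/2 = 19/8, q_R = (97 − 297/4)/2 = 91/8.
Total output Q = 187/8 + 19/8 + 91/8 = 297/8.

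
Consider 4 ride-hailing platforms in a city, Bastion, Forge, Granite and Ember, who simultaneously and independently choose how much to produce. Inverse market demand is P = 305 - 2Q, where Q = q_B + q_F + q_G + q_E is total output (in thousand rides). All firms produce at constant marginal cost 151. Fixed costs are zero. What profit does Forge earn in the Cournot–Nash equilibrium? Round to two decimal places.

Each firm earns π_i = (305 - 2Q)q_i - 151q_i.
Setting ∂π_i/∂q_i = 0 with rivals' quantities fixed: 154 - 4q_i - 2·Σ_{j≠i} q_j = 0.
By symmetry each firm produces the same amount; substituting Σ_{j≠i} q_j = 3q_i yields q_i = 154/10 = 77/5.
Price P = 305 - 2·(308/5) = 909/5.
Forge's profit: (909/5 - 151)·(77/5) = 474.3200.

474.32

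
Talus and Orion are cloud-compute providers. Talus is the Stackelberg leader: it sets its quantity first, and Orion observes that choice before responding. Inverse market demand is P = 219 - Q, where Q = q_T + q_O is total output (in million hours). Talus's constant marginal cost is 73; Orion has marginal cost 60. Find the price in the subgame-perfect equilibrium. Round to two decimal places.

106.25

The follower Orion best-responds to any q_T: π_O = (219 - Q)q_O - 60q_O.
∂π_O/∂q_O = 159 - q_T - 2q_O = 0 gives the reaction function q_O = (159 - q_T)/2.
The leader anticipates this reaction. Substituting into P = 219 - Q gives P = 279/2 - (1/2)q_T, so π_T = (279/2 - (1/2)q_T)q_T - 73q_T.
Leader FOC: 133/2 - q_T = 0, so q_T = 133/2.
Then q_O = (159 - 133/2)/2 = 185/4.
Total output Q = 451/4, so price P = 219 - 451/4 = 425/4.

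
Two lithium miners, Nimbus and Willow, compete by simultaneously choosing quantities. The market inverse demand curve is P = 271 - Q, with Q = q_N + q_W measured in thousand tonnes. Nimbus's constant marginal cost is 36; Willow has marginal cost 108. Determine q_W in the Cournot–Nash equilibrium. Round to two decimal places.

Nimbus's profit: π_N = (271 - Q)q_N - (36q_N). Setting ∂π_N/∂q_N = 0: 235 - 2q_N - (q_W) = 0.
Willow's profit: π_W = (271 - Q)q_W - (108q_W). Setting ∂π_W/∂q_W = 0: 163 - 2q_W - (q_N) = 0.
So q_N = (235 - q_W)/2 and q_W = (163 - q_N)/2.
Solving the pair: q_N = 307/3, q_W = 91/3.

30.33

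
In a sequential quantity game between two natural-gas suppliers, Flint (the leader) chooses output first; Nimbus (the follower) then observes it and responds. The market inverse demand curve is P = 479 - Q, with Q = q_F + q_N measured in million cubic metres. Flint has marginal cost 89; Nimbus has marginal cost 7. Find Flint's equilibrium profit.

11858

Solve by backward induction. Given q_F, the follower Nimbus maximises π_N = (479 - q_F - q_N)q_N - 7q_N.
∂π_N/∂q_N = 472 - q_F - 2q_N = 0 gives the reaction function q_N = (472 - q_F)/2.
The leader anticipates this reaction. Substituting into P = 479 - Q gives P = 243 - (1/2)q_F, so π_F = (243 - (1/2)q_F)q_F - 89q_F.
The leader's first-order condition 154 - q_F = 0 yields q_F = 154.
Then q_N = (472 - 154)/2 = 159.
Price P = 479 - 313 = 166.
Flint's profit: (166 - 89)·154 = 11858.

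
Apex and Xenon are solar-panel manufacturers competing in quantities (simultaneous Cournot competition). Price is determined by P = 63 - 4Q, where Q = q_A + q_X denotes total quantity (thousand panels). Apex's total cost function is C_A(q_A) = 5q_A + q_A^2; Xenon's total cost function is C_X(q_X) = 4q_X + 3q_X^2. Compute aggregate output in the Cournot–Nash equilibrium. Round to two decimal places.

7.53

Apex's profit: π_A = (63 - 4Q)q_A - (5q_A + q_A²). Setting ∂π_A/∂q_A = 0: 58 - 10q_A - 4(q_X) = 0.
Xenon's first-order condition: 59 - 14q_X - 4(q_A) = 0.
So q_A = (58 - 4q_X)/10 and q_X = (59 - 4q_A)/14.
Solving the pair: q_A = 144/31, q_X = 179/62.
Total output Q = 144/31 + 179/62 = 467/62.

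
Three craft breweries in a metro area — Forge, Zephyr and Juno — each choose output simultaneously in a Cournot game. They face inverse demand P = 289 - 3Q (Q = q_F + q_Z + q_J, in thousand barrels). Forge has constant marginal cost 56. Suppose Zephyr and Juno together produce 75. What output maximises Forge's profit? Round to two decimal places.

With rivals' combined output fixed at 75, Forge's profit is π_F = (289 - 3·75 - 3q_F)q_F - (56q_F) = (64 - 3q_F)q_F - (56q_F).
∂π_F/∂q_F = 8 - 6q_F = 0, so q_F = 4/3.

1.33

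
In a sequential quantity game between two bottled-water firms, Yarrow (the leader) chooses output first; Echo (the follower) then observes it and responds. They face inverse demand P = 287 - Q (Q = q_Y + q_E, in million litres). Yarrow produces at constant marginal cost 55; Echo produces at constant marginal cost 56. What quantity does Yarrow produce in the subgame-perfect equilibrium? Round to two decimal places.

116.50

Solve by backward induction. Given q_Y, the follower Echo maximises π_E = (287 - q_Y - q_E)q_E - 56q_E.
∂π_E/∂q_E = 231 - q_Y - 2q_E = 0 gives the reaction function q_E = (231 - q_Y)/2.
Yarrow substitutes q_E(q_Y) into its own profit: π_Y = q_Y(287 - q_Y - (231 - q_Y)/2) - 55q_Y = (343/2 - (1/2)q_Y)q_Y - 55q_Y.
Leader FOC: 233/2 - q_Y = 0, so q_Y = 233/2.
Then q_E = (231 - 233/2)/2 = 229/4.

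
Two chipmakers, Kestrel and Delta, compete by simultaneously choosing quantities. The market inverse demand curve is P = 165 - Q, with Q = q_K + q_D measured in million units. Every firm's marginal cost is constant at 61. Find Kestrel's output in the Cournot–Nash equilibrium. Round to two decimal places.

Each firm earns π_i = (165 - Q)q_i - 61q_i.
First-order condition (treating rivals' output as given): 104 - 2q_i - q_j = 0.
With identical firms every q_j equals q_i, so q_j = q_i and 104 = 3q_i, giving q_i = 104/3.

34.67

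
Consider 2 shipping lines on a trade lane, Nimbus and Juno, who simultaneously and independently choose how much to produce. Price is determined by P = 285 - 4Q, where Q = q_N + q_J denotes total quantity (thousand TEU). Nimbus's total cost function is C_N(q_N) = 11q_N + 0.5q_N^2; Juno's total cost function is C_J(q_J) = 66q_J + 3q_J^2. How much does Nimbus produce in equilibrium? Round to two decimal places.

26.91

Nimbus's profit: π_N = (285 - 4Q)q_N - (11q_N + (1/2)q_N²). Setting ∂π_N/∂q_N = 0: 274 - 9q_N - 4(q_J) = 0.
Juno's profit: π_J = (285 - 4Q)q_J - (66q_J + 3q_J²). Setting ∂π_J/∂q_J = 0: 219 - 14q_J - 4(q_N) = 0.
Best responses: q_N = (274 - 4q_J)/9, q_J = (219 - 4q_N)/14.
Substituting one into the other gives q_N = 296/11 and q_J = 175/22.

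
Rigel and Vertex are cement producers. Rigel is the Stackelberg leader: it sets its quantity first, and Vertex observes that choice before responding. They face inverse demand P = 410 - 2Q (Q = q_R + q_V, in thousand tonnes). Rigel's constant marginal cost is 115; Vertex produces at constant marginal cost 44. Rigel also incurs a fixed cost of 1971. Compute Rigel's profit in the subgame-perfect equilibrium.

Solve by backward induction. Given q_R, the follower Vertex maximises π_V = (410 - 2q_R - 2q_V)q_V - 44q_V.
∂π_V/∂q_V = 366 - 2q_R - 4q_V = 0 gives the reaction function q_V = (366 - 2q_R)/4.
The leader anticipates this reaction. Substituting into P = 410 - 2Q gives P = 227 - q_R, so π_R = (227 - q_R)q_R - 115q_R.
Leader FOC: 112 - 2q_R = 0, so q_R = 56.
Then q_V = (366 - 2·56)/4 = 127/2.
Price P = 410 - 2·(239/2) = 171.
Rigel's profit: (171 - 115)·56 - 1971 = 1165.

1165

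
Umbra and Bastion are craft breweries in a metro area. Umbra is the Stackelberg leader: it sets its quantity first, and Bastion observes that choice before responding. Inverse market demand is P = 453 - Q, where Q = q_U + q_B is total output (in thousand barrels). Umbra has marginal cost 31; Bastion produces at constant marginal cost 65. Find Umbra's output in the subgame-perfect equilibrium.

228

The follower Bastion best-responds to any q_U: π_B = (453 - Q)q_B - 65q_B.
∂π_B/∂q_B = 388 - q_U - 2q_B = 0 gives the reaction function q_B = (388 - q_U)/2.
The leader anticipates this reaction. Substituting into P = 453 - Q gives P = 259 - (1/2)q_U, so π_U = (259 - (1/2)q_U)q_U - 31q_U.
Leader FOC: 228 - q_U = 0, so q_U = 228.
Then q_B = (388 - 228)/2 = 80.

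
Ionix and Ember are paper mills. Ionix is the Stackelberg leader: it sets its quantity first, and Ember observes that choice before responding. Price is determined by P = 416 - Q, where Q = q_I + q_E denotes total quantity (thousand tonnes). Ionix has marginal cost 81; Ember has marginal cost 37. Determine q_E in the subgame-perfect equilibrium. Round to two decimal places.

116.75

Solve by backward induction. Given q_I, the follower Ember maximises π_E = (416 - q_I - q_E)q_E - 37q_E.
Follower FOC: 379 - q_I - 2q_E = 0, so q_E(q_I) = (379 - q_I)/2.
Ionix substitutes q_E(q_I) into its own profit: π_I = q_I(416 - q_I - (379 - q_I)/2) - 81q_I = (453/2 - (1/2)q_I)q_I - 81q_I.
The leader's first-order condition 291/2 - q_I = 0 yields q_I = 291/2.
Then q_E = (379 - 291/2)/2 = 467/4.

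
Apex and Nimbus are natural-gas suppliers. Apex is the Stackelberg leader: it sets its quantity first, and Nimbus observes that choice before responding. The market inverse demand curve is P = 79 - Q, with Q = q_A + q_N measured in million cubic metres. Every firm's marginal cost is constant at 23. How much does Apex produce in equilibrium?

Solve by backward induction. Given q_A, the follower Nimbus maximises π_N = (79 - q_A - q_N)q_N - 23q_N.
Setting the follower's marginal profit to zero, 56 - q_A - 2q_N = 0, i.e. q_N = (56 - q_A)/2.
The leader anticipates this reaction. Substituting into P = 79 - Q gives P = 51 - (1/2)q_A, so π_A = (51 - (1/2)q_A)q_A - 23q_A.
The leader's first-order condition 28 - q_A = 0 yields q_A = 28.
Then q_N = (56 - 28)/2 = 14.

28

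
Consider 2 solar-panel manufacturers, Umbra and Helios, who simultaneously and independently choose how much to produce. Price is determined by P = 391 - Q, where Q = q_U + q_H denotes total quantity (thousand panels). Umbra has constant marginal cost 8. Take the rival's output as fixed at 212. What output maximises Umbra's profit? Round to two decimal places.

85.50

With the rival's output fixed at 212, Umbra's profit is π_U = (391 - 212 - q_U)q_U - (8q_U) = (179 - q_U)q_U - (8q_U).
∂π_U/∂q_U = 171 - 2q_U = 0, so q_U = 171/2.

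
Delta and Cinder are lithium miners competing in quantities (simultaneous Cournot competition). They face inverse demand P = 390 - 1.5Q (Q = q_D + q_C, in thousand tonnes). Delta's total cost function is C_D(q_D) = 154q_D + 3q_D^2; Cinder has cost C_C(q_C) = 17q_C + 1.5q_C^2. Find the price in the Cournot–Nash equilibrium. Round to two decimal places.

Delta's profit: π_D = (390 - 1.5Q)q_D - (154q_D + 3q_D²). Setting ∂π_D/∂q_D = 0: 236 - 9q_D - (3/2)(q_C) = 0.
Cinder's first-order condition: 373 - 6q_C - (3/2)(q_D) = 0.
Rearranging gives the reaction functions q_D = (236 - (3/2)q_C)/9 and q_C = (373 - (3/2)q_D)/6.
Solving the pair: q_D = 1142/69, q_C = 58.0290.
Total output Q = 74.5797, so price P = 390 - (3/2)·74.5797 = 278.1304.

278.13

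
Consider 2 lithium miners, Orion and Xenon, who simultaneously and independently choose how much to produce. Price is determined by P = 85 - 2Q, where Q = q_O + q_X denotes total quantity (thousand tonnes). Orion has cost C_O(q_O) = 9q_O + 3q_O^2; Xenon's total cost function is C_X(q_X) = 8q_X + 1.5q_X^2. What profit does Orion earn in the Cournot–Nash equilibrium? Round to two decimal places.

164.01

Orion's profit: π_O = (85 - 2Q)q_O - (9q_O + 3q_O²). Setting ∂π_O/∂q_O = 0: 76 - 10q_O - 2(q_X) = 0.
Xenon's first-order condition: 77 - 7q_X - 2(q_O) = 0.
So q_O = (76 - 2q_X)/10 and q_X = (77 - 2q_O)/7.
Substituting one into the other gives q_O = 63/11 and q_X = 103/11.
Price P = 85 - 2·(166/11) = 603/11.
Orion's profit: (603/11)·(63/11) - 9·(63/11) - 3(63/11)² = 164.0083.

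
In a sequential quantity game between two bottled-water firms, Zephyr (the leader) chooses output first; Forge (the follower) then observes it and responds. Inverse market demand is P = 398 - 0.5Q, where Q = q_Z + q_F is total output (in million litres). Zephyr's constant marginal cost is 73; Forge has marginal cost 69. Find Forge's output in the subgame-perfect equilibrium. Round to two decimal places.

168.50

Solve by backward induction. Given q_Z, the follower Forge maximises π_F = (398 - (1/2)q_Z - (1/2)q_F)q_F - 69q_F.
∂π_F/∂q_F = 329 - (1/2)q_Z - q_F = 0 gives the reaction function q_F = (329 - (1/2)q_Z).
The leader anticipates this reaction. Substituting into P = 398 - 0.5Q gives P = 467/2 - (1/4)q_Z, so π_Z = (467/2 - (1/4)q_Z)q_Z - 73q_Z.
The leader's first-order condition 321/2 - (1/2)q_Z = 0 yields q_Z = 321.
Then q_F = (329 - (1/2)·321) = 337/2.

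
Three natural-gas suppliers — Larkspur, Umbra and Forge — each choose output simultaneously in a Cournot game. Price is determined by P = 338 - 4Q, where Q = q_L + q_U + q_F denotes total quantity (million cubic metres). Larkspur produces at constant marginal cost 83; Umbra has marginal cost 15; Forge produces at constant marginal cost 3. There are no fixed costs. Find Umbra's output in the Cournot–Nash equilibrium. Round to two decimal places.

23.69

Larkspur's profit: π_L = (338 - 4Q)q_L - (83q_L). Setting ∂π_L/∂q_L = 0: 255 - 8q_L - 4(q_U + q_F) = 0.
Umbra's profit: π_U = (338 - 4Q)q_U - (15q_U). Setting ∂π_U/∂q_U = 0: 323 - 8q_U - 4(q_L + q_F) = 0.
Forge's first-order condition: 335 - 8q_F - 4(q_L + q_U) = 0.
Adding the 3 first-order conditions: 913 − 16Q = 0, so Q = 913/16.
Back-substituting: q_L = (255 − 913/4)/4 = 107/16, q_U = (323 − 913/4)/4 = 379/16, q_F = (335 − 913/4)/4 = 427/16.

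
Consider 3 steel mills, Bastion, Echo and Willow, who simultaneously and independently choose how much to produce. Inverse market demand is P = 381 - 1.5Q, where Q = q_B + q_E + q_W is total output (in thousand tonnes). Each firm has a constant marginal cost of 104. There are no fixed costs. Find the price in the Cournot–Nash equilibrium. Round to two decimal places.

A representative firm's profit is π_i = q_i(381 - 1.5Q) - 104q_i.
First-order condition (treating rivals' output as given): 277 - 3q_i - (3/2)·Σ_{j≠i} q_j = 0.
By symmetry each firm produces the same amount; substituting Σ_{j≠i} q_j = 2q_i yields q_i = 277/6.
Total output Q = 277/2, so price P = 381 - (3/2)·(277/2) = 693/4.

173.25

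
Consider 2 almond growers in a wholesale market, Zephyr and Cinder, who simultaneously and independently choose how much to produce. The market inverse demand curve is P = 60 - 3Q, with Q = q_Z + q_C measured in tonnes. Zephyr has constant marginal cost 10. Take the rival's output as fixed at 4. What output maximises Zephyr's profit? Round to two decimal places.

6.33

With the rival's output fixed at 4, Zephyr's profit is π_Z = (60 - 3·4 - 3q_Z)q_Z - (10q_Z) = (48 - 3q_Z)q_Z - (10q_Z).
∂π_Z/∂q_Z = 38 - 6q_Z = 0, so q_Z = 19/3.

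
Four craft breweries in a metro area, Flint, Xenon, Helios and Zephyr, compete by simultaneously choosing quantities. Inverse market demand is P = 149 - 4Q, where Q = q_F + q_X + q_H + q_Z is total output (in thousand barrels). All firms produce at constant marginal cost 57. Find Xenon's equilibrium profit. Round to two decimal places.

Each firm earns π_i = (149 - 4Q)q_i - 57q_i.
First-order condition (treating rivals' output as given): 92 - 8q_i - 4·Σ_{j≠i} q_j = 0.
By symmetry each firm produces the same amount; substituting Σ_{j≠i} q_j = 3q_i yields q_i = 92/20 = 23/5.
Price P = 149 - 4·(92/5) = 377/5.
Xenon's profit: (377/5 - 57)·(23/5) = 84.6400.

84.64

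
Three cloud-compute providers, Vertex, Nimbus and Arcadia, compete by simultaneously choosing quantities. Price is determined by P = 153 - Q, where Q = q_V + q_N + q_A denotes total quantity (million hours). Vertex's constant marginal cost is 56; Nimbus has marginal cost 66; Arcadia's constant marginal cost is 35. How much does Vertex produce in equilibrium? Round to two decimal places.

21.50

Vertex's profit: π_V = (153 - Q)q_V - (56q_V). Setting ∂π_V/∂q_V = 0: 97 - 2q_V - (q_N + q_A) = 0.
Nimbus's first-order condition: 87 - 2q_N - (q_V + q_A) = 0.
Arcadia's first-order condition: 118 - 2q_A - (q_V + q_N) = 0.
Adding the 3 first-order conditions: 302 − 4Q = 0, so Q = 151/2.
Back-substituting: q_V = (97 − 151/2) = 43/2, q_N = (87 − 151/2) = 23/2, q_A = (118 − 151/2) = 85/2.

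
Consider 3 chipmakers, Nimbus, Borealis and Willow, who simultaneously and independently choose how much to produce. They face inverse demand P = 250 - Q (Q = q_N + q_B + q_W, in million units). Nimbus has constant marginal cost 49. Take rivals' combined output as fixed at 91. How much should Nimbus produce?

With rivals' combined output fixed at 91, Nimbus's profit is π_N = (250 - 91 - q_N)q_N - (49q_N) = (159 - q_N)q_N - (49q_N).
∂π_N/∂q_N = 110 - 2q_N = 0, so q_N = 55.

55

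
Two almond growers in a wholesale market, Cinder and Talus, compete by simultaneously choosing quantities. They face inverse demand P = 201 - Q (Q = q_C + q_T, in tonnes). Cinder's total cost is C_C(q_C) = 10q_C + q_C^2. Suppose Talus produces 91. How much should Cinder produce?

With the rival's output fixed at 91, Cinder's profit is π_C = (201 - 91 - q_C)q_C - (10q_C + q_C²) = (110 - q_C)q_C - (10q_C + q_C²).
∂π_C/∂q_C = 100 - 4q_C = 0, so q_C = 25.

25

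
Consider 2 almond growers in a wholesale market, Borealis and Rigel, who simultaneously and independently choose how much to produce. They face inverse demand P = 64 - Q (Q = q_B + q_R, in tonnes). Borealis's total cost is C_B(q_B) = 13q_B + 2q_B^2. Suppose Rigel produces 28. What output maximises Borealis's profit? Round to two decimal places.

3.83

With the rival's output fixed at 28, Borealis's profit is π_B = (64 - 28 - q_B)q_B - (13q_B + 2q_B²) = (36 - q_B)q_B - (13q_B + 2q_B²).
∂π_B/∂q_B = 23 - 6q_B = 0, so q_B = 23/6.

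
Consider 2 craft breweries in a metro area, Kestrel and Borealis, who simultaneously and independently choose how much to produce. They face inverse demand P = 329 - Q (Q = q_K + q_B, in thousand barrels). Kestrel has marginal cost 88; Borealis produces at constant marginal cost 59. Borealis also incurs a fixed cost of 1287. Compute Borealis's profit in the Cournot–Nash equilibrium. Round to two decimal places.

Kestrel's profit: π_K = (329 - Q)q_K - (88q_K). Setting ∂π_K/∂q_K = 0: 241 - 2q_K - (q_B) = 0.
Borealis's profit: π_B = (329 - Q)q_B - (59q_B). Setting ∂π_B/∂q_B = 0: 270 - 2q_B - (q_K) = 0.
Best responses: q_K = (241 - q_B)/2, q_B = (270 - q_K)/2.
Solving the pair: q_K = 212/3, q_B = 299/3.
Price P = 329 - 511/3 = 476/3.
Borealis's profit: (476/3 - 59)·(299/3) - 1287 = 8646.4444.

8646.44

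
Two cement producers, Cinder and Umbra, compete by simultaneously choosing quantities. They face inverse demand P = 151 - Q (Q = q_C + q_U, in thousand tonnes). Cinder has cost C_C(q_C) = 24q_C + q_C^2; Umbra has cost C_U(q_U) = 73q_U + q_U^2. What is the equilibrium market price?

Cinder's profit: π_C = (151 - Q)q_C - (24q_C + q_C²). Setting ∂π_C/∂q_C = 0: 127 - 4q_C - (q_U) = 0.
Umbra's profit: π_U = (151 - Q)q_U - (73q_U + q_U²). Setting ∂π_U/∂q_U = 0: 78 - 4q_U - (q_C) = 0.
So q_C = (127 - q_U)/4 and q_U = (78 - q_C)/4.
Solving the pair: q_C = 86/3, q_U = 37/3.
Total output Q = 41, so price P = 151 - 41 = 110.

110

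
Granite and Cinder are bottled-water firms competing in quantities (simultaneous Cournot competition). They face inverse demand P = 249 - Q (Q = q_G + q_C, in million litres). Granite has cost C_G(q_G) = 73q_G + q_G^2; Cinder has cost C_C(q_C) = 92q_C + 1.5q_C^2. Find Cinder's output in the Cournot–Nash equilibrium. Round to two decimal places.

Granite's profit: π_G = (249 - Q)q_G - (73q_G + q_G²). Setting ∂π_G/∂q_G = 0: 176 - 4q_G - (q_C) = 0.
Cinder's profit: π_C = (249 - Q)q_C - (92q_C + (3/2)q_C²). Setting ∂π_C/∂q_C = 0: 157 - 5q_C - (q_G) = 0.
Best responses: q_G = (176 - q_C)/4, q_C = (157 - q_G)/5.
Solving the pair: q_G = 723/19, q_C = 452/19.

23.79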